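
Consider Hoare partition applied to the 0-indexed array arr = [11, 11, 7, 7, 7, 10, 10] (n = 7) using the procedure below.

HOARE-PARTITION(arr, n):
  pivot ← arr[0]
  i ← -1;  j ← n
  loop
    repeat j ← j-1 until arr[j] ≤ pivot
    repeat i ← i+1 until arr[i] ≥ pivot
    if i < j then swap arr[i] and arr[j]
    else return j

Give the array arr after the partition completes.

pivot = arr[0] = 11; i = -1, j = 7
j→6 (arr[6]=10≤11), i→0 (arr[0]=11≥11); i<j, swap → [10, 11, 7, 7, 7, 10, 11]
j→5 (arr[5]=10≤11), i→1 (arr[1]=11≥11); i<j, swap → [10, 10, 7, 7, 7, 11, 11]
j→4, i→5; i≥j, return j=4. arr = [10, 10, 7, 7, 7, 11, 11]

[10, 10, 7, 7, 7, 11, 11]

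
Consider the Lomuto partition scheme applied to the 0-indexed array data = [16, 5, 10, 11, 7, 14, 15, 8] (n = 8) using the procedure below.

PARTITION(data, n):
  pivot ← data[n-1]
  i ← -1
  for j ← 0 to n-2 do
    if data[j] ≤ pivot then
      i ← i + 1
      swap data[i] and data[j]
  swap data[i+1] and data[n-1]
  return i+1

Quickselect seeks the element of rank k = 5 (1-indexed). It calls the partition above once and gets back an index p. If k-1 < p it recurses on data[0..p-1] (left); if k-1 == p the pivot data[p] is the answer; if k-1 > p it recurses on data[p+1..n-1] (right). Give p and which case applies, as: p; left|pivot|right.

2; right

pivot = data[7] = 8; i = -1
j=0: data[0]=16 > 8 → no swap
j=1: data[1]=5 ≤ 8 → i=0, swap data[0],data[1] → [5, 16, 10, 11, 7, 14, 15, 8]
j=2: data[2]=10 > 8 → no swap
j=3: data[3]=11 > 8 → no swap
j=4: data[4]=7 ≤ 8 → i=1, swap data[1],data[4] → [5, 7, 10, 11, 16, 14, 15, 8]
j=5: data[5]=14 > 8 → no swap
j=6: data[6]=15 > 8 → no swap
final swap data[2],data[7] → [5, 7, 8, 11, 16, 14, 15, 10]; return 2
p = 2; k-1 = 4 > 2 ⇒ right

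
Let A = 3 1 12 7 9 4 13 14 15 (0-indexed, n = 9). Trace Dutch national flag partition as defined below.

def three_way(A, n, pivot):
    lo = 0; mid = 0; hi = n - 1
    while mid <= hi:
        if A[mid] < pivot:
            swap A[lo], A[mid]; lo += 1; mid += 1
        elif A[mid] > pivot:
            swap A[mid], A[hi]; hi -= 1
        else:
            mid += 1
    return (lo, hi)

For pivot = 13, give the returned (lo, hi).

(6, 6)

lo=0 mid=0 hi=8
3<13: swap(0,0), lo=1 mid=1 ⇒ 3 1 12 7 9 4 13 14 15
1<13: swap(1,1), lo=2 mid=2 ⇒ 3 1 12 7 9 4 13 14 15
12<13: swap(2,2), lo=3 mid=3 ⇒ 3 1 12 7 9 4 13 14 15
7<13: swap(3,3), lo=4 mid=4 ⇒ 3 1 12 7 9 4 13 14 15
9<13: swap(4,4), lo=5 mid=5 ⇒ 3 1 12 7 9 4 13 14 15
4<13: swap(5,5), lo=6 mid=6 ⇒ 3 1 12 7 9 4 13 14 15
13=13: mid=7
14>13: swap(7,8), hi=7 ⇒ 3 1 12 7 9 4 13 15 14
15>13: swap(7,7), hi=6 ⇒ 3 1 12 7 9 4 13 15 14
done. lo=6 hi=6; A=3 1 12 7 9 4 13 15 14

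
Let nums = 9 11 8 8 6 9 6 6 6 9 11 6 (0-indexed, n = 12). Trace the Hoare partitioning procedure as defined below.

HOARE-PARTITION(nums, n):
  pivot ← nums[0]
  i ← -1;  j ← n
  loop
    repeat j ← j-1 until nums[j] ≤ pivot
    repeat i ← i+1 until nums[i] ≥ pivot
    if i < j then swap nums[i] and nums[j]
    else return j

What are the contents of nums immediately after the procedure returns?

6 9 8 8 6 6 6 6 9 11 11 9

pivot = nums[0] = 9; i = -1, j = 12
j→11 (nums[11]=6≤9), i→0 (nums[0]=9≥9); i<j, swap → 6 11 8 8 6 9 6 6 6 9 11 9
j→9 (nums[9]=9≤9), i→1 (nums[1]=11≥9); i<j, swap → 6 9 8 8 6 9 6 6 6 11 11 9
j→8 (nums[8]=6≤9), i→5 (nums[5]=9≥9); i<j, swap → 6 9 8 8 6 6 6 6 9 11 11 9
j→7, i→8; i≥j, return j=7. nums = 6 9 8 8 6 6 6 6 9 11 11 9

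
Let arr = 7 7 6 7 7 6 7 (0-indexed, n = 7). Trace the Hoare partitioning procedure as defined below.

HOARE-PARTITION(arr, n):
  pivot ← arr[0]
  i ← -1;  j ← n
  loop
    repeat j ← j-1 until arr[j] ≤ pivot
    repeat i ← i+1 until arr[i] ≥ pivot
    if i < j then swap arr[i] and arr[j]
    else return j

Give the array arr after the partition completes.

7 6 6 7 7 7 7

pivot = arr[0] = 7; i = -1, j = 7
j→6 (arr[6]=7≤7), i→0 (arr[0]=7≥7); i<j, swap → 7 7 6 7 7 6 7
j→5 (arr[5]=6≤7), i→1 (arr[1]=7≥7); i<j, swap → 7 6 6 7 7 7 7
j→4 (arr[4]=7≤7), i→3 (arr[3]=7≥7); i<j, swap → 7 6 6 7 7 7 7
j→3, i→4; i≥j, return j=3. arr = 7 6 6 7 7 7 7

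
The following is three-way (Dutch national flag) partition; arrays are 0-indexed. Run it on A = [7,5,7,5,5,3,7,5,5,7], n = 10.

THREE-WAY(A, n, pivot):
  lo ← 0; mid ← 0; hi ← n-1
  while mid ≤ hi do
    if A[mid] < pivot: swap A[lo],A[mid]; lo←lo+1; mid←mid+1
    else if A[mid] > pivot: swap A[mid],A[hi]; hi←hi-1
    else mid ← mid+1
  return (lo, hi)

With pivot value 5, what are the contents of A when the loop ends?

pivot = 5; lo=0, mid=0, hi=9
A[mid]=7>5: swap A[0],A[9]; hi=8 → [7,5,7,5,5,3,7,5,5,7]
A[mid]=7>5: swap A[0],A[8]; hi=7 → [5,5,7,5,5,3,7,5,7,7]
A[mid]=5=5: mid=1
A[mid]=5=5: mid=2
A[mid]=7>5: swap A[2],A[7]; hi=6 → [5,5,5,5,5,3,7,7,7,7]
A[mid]=5=5: mid=3
A[mid]=5=5: mid=4
A[mid]=5=5: mid=5
A[mid]=3<5: swap A[0],A[5]; lo=1,mid=6 → [3,5,5,5,5,5,7,7,7,7]
A[mid]=7>5: swap A[6],A[6]; hi=5 → [3,5,5,5,5,5,7,7,7,7]
end: lo=1, hi=5; A = [3,5,5,5,5,5,7,7,7,7]

[3,5,5,5,5,5,7,7,7,7]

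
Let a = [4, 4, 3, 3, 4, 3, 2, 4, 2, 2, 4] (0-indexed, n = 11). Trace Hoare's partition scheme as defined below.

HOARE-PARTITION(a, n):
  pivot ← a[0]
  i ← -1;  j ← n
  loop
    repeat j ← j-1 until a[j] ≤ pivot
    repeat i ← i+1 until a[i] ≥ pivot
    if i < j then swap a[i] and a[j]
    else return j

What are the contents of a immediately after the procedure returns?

pivot=4
j stops at 10 (4), i stops at 0 (4); swap ⇒ [4, 4, 3, 3, 4, 3, 2, 4, 2, 2, 4]
j stops at 9 (2), i stops at 1 (4); swap ⇒ [4, 2, 3, 3, 4, 3, 2, 4, 2, 4, 4]
j stops at 8 (2), i stops at 4 (4); swap ⇒ [4, 2, 3, 3, 2, 3, 2, 4, 4, 4, 4]
j stops at 7, i stops at 7; i≥j ⇒ return 7. a=[4, 2, 3, 3, 2, 3, 2, 4, 4, 4, 4]

[4, 2, 3, 3, 2, 3, 2, 4, 4, 4, 4]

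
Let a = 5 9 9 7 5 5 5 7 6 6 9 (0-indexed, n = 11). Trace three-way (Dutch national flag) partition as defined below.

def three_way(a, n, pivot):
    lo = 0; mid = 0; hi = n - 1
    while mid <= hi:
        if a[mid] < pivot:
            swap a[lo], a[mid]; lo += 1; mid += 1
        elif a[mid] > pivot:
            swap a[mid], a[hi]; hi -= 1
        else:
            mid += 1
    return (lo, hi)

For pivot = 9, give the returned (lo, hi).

(8, 10)

pivot = 9; lo=0, mid=0, hi=10
a[mid]=5<9: swap a[0],a[0]; lo=1,mid=1 → 5 9 9 7 5 5 5 7 6 6 9
a[mid]=9=9: mid=2
a[mid]=9=9: mid=3
a[mid]=7<9: swap a[1],a[3]; lo=2,mid=4 → 5 7 9 9 5 5 5 7 6 6 9
a[mid]=5<9: swap a[2],a[4]; lo=3,mid=5 → 5 7 5 9 9 5 5 7 6 6 9
a[mid]=5<9: swap a[3],a[5]; lo=4,mid=6 → 5 7 5 5 9 9 5 7 6 6 9
a[mid]=5<9: swap a[4],a[6]; lo=5,mid=7 → 5 7 5 5 5 9 9 7 6 6 9
a[mid]=7<9: swap a[5],a[7]; lo=6,mid=8 → 5 7 5 5 5 7 9 9 6 6 9
a[mid]=6<9: swap a[6],a[8]; lo=7,mid=9 → 5 7 5 5 5 7 6 9 9 6 9
a[mid]=6<9: swap a[7],a[9]; lo=8,mid=10 → 5 7 5 5 5 7 6 6 9 9 9
a[mid]=9=9: mid=11
end: lo=8, hi=10; a = 5 7 5 5 5 7 6 6 9 9 9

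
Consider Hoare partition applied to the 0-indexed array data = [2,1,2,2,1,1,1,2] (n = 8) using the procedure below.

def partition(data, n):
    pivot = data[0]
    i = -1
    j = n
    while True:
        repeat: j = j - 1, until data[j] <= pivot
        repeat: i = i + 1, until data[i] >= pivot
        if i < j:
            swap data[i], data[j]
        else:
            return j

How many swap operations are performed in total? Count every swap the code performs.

3

pivot=2
j stops at 7 (2), i stops at 0 (2); swap ⇒ [2,1,2,2,1,1,1,2]
j stops at 6 (1), i stops at 2 (2); swap ⇒ [2,1,1,2,1,1,2,2]
j stops at 5 (1), i stops at 3 (2); swap ⇒ [2,1,1,1,1,2,2,2]
j stops at 4, i stops at 5; i≥j ⇒ return 4. data=[2,1,1,1,1,2,2,2]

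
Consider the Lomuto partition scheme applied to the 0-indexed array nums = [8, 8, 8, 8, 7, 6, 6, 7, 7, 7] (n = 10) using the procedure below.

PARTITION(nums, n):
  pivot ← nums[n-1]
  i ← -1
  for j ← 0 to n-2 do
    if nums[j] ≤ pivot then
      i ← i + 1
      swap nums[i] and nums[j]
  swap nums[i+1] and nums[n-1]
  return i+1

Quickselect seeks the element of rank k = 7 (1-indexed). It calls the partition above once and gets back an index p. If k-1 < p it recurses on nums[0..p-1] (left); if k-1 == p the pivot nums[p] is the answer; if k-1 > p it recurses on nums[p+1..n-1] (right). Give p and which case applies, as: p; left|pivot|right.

pivot=7, i=-1
j=0: 8>7, skip
j=1: 8>7, skip
j=2: 8>7, skip
j=3: 8>7, skip
j=4: 7≤7, i=0, swap(0,4) ⇒ [7, 8, 8, 8, 8, 6, 6, 7, 7, 7]
j=5: 6≤7, i=1, swap(1,5) ⇒ [7, 6, 8, 8, 8, 8, 6, 7, 7, 7]
j=6: 6≤7, i=2, swap(2,6) ⇒ [7, 6, 6, 8, 8, 8, 8, 7, 7, 7]
j=7: 7≤7, i=3, swap(3,7) ⇒ [7, 6, 6, 7, 8, 8, 8, 8, 7, 7]
j=8: 7≤7, i=4, swap(4,8) ⇒ [7, 6, 6, 7, 7, 8, 8, 8, 8, 7]
swap(5,9) ⇒ [7, 6, 6, 7, 7, 7, 8, 8, 8, 8]; return 5
p = 5; k-1 = 6 > 5 ⇒ right

5; right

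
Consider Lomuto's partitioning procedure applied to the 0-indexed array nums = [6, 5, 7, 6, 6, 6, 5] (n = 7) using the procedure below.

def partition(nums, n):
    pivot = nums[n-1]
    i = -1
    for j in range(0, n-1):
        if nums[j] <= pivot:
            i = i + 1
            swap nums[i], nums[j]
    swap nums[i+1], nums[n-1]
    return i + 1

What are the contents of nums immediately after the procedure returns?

pivot=5, i=-1
j=0: 6>5, skip
j=1: 5≤5, i=0, swap(0,1) ⇒ [5, 6, 7, 6, 6, 6, 5]
j=2: 7>5, skip
j=3: 6>5, skip
j=4: 6>5, skip
j=5: 6>5, skip
swap(1,6) ⇒ [5, 5, 7, 6, 6, 6, 6]; return 1

[5, 5, 7, 6, 6, 6, 6]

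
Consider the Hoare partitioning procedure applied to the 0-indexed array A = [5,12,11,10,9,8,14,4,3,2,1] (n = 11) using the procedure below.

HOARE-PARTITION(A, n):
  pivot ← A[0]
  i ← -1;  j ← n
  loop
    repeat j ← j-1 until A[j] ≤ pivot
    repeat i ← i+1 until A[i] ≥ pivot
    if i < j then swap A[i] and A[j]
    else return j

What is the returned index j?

pivot = A[0] = 5; i = -1, j = 11
j→10 (A[10]=1≤5), i→0 (A[0]=5≥5); i<j, swap → [1,12,11,10,9,8,14,4,3,2,5]
j→9 (A[9]=2≤5), i→1 (A[1]=12≥5); i<j, swap → [1,2,11,10,9,8,14,4,3,12,5]
j→8 (A[8]=3≤5), i→2 (A[2]=11≥5); i<j, swap → [1,2,3,10,9,8,14,4,11,12,5]
j→7 (A[7]=4≤5), i→3 (A[3]=10≥5); i<j, swap → [1,2,3,4,9,8,14,10,11,12,5]
j→3, i→4; i≥j, return j=3. A = [1,2,3,4,9,8,14,10,11,12,5]

3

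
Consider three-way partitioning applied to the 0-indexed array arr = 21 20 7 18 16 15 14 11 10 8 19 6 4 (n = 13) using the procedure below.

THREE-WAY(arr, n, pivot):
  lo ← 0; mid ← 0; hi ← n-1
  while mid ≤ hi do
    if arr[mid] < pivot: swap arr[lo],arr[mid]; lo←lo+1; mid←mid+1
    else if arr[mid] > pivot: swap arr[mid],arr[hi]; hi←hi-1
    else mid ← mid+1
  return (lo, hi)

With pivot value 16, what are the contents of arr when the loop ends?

lo=0 mid=0 hi=12
21>16: swap(0,12), hi=11 ⇒ 4 20 7 18 16 15 14 11 10 8 19 6 21
4<16: swap(0,0), lo=1 mid=1 ⇒ 4 20 7 18 16 15 14 11 10 8 19 6 21
20>16: swap(1,11), hi=10 ⇒ 4 6 7 18 16 15 14 11 10 8 19 20 21
6<16: swap(1,1), lo=2 mid=2 ⇒ 4 6 7 18 16 15 14 11 10 8 19 20 21
7<16: swap(2,2), lo=3 mid=3 ⇒ 4 6 7 18 16 15 14 11 10 8 19 20 21
18>16: swap(3,10), hi=9 ⇒ 4 6 7 19 16 15 14 11 10 8 18 20 21
19>16: swap(3,9), hi=8 ⇒ 4 6 7 8 16 15 14 11 10 19 18 20 21
8<16: swap(3,3), lo=4 mid=4 ⇒ 4 6 7 8 16 15 14 11 10 19 18 20 21
16=16: mid=5
15<16: swap(4,5), lo=5 mid=6 ⇒ 4 6 7 8 15 16 14 11 10 19 18 20 21
14<16: swap(5,6), lo=6 mid=7 ⇒ 4 6 7 8 15 14 16 11 10 19 18 20 21
11<16: swap(6,7), lo=7 mid=8 ⇒ 4 6 7 8 15 14 11 16 10 19 18 20 21
10<16: swap(7,8), lo=8 mid=9 ⇒ 4 6 7 8 15 14 11 10 16 19 18 20 21
done. lo=8 hi=8; arr=4 6 7 8 15 14 11 10 16 19 18 20 21

4 6 7 8 15 14 11 10 16 19 18 20 21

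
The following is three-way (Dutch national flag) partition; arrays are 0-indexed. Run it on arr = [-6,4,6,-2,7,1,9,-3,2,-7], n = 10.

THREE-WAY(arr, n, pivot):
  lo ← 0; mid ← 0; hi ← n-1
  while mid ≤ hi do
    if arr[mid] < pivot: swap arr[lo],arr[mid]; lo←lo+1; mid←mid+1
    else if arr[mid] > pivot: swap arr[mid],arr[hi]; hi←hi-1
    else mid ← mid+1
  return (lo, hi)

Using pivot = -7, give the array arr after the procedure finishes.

[-7,6,-2,7,1,9,-3,2,4,-6]

lo=0 mid=0 hi=9
-6>-7: swap(0,9), hi=8 ⇒ [-7,4,6,-2,7,1,9,-3,2,-6]
-7=-7: mid=1
4>-7: swap(1,8), hi=7 ⇒ [-7,2,6,-2,7,1,9,-3,4,-6]
2>-7: swap(1,7), hi=6 ⇒ [-7,-3,6,-2,7,1,9,2,4,-6]
-3>-7: swap(1,6), hi=5 ⇒ [-7,9,6,-2,7,1,-3,2,4,-6]
9>-7: swap(1,5), hi=4 ⇒ [-7,1,6,-2,7,9,-3,2,4,-6]
1>-7: swap(1,4), hi=3 ⇒ [-7,7,6,-2,1,9,-3,2,4,-6]
7>-7: swap(1,3), hi=2 ⇒ [-7,-2,6,7,1,9,-3,2,4,-6]
-2>-7: swap(1,2), hi=1 ⇒ [-7,6,-2,7,1,9,-3,2,4,-6]
6>-7: swap(1,1), hi=0 ⇒ [-7,6,-2,7,1,9,-3,2,4,-6]
done. lo=0 hi=0; arr=[-7,6,-2,7,1,9,-3,2,4,-6]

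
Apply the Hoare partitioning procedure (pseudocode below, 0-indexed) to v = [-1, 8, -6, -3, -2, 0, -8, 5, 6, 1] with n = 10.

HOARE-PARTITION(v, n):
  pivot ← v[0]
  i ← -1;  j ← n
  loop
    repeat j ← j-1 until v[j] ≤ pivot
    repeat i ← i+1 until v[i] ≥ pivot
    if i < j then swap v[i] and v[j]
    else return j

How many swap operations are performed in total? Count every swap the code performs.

2

pivot = v[0] = -1; i = -1, j = 10
j→6 (v[6]=-8≤-1), i→0 (v[0]=-1≥-1); i<j, swap → [-8, 8, -6, -3, -2, 0, -1, 5, 6, 1]
j→4 (v[4]=-2≤-1), i→1 (v[1]=8≥-1); i<j, swap → [-8, -2, -6, -3, 8, 0, -1, 5, 6, 1]
j→3, i→4; i≥j, return j=3. v = [-8, -2, -6, -3, 8, 0, -1, 5, 6, 1]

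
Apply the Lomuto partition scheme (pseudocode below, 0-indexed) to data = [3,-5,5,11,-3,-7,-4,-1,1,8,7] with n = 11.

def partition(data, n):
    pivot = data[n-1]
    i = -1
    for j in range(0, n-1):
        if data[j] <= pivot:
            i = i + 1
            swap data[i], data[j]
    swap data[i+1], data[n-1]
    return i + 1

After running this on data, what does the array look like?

pivot = data[10] = 7; i = -1
j=0: data[0]=3 ≤ 7 → i=0, swap data[0],data[0] (no change) → [3,-5,5,11,-3,-7,-4,-1,1,8,7]
j=1: data[1]=-5 ≤ 7 → i=1, swap data[1],data[1] (no change) → [3,-5,5,11,-3,-7,-4,-1,1,8,7]
j=2: data[2]=5 ≤ 7 → i=2, swap data[2],data[2] (no change) → [3,-5,5,11,-3,-7,-4,-1,1,8,7]
j=3: data[3]=11 > 7 → no swap
j=4: data[4]=-3 ≤ 7 → i=3, swap data[3],data[4] → [3,-5,5,-3,11,-7,-4,-1,1,8,7]
j=5: data[5]=-7 ≤ 7 → i=4, swap data[4],data[5] → [3,-5,5,-3,-7,11,-4,-1,1,8,7]
j=6: data[6]=-4 ≤ 7 → i=5, swap data[5],data[6] → [3,-5,5,-3,-7,-4,11,-1,1,8,7]
j=7: data[7]=-1 ≤ 7 → i=6, swap data[6],data[7] → [3,-5,5,-3,-7,-4,-1,11,1,8,7]
j=8: data[8]=1 ≤ 7 → i=7, swap data[7],data[8] → [3,-5,5,-3,-7,-4,-1,1,11,8,7]
j=9: data[9]=8 > 7 → no swap
final swap data[8],data[10] → [3,-5,5,-3,-7,-4,-1,1,7,8,11]; return 8

[3,-5,5,-3,-7,-4,-1,1,7,8,11]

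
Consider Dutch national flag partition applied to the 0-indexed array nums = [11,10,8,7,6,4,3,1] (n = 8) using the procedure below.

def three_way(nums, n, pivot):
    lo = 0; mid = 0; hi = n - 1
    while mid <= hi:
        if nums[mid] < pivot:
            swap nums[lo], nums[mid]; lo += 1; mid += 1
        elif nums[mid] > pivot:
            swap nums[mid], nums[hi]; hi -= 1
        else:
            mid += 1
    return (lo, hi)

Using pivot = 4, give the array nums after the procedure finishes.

pivot = 4; lo=0, mid=0, hi=7
nums[mid]=11>4: swap nums[0],nums[7]; hi=6 → [1,10,8,7,6,4,3,11]
nums[mid]=1<4: swap nums[0],nums[0]; lo=1,mid=1 → [1,10,8,7,6,4,3,11]
nums[mid]=10>4: swap nums[1],nums[6]; hi=5 → [1,3,8,7,6,4,10,11]
nums[mid]=3<4: swap nums[1],nums[1]; lo=2,mid=2 → [1,3,8,7,6,4,10,11]
nums[mid]=8>4: swap nums[2],nums[5]; hi=4 → [1,3,4,7,6,8,10,11]
nums[mid]=4=4: mid=3
nums[mid]=7>4: swap nums[3],nums[4]; hi=3 → [1,3,4,6,7,8,10,11]
nums[mid]=6>4: swap nums[3],nums[3]; hi=2 → [1,3,4,6,7,8,10,11]
end: lo=2, hi=2; nums = [1,3,4,6,7,8,10,11]

[1,3,4,6,7,8,10,11]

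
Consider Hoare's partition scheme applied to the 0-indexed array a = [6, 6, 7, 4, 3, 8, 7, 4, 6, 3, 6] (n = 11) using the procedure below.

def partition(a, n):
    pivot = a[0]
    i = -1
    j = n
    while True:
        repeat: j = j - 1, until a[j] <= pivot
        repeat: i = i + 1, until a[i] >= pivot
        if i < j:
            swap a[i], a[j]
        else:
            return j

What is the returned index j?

5

pivot=6
j stops at 10 (6), i stops at 0 (6); swap ⇒ [6, 6, 7, 4, 3, 8, 7, 4, 6, 3, 6]
j stops at 9 (3), i stops at 1 (6); swap ⇒ [6, 3, 7, 4, 3, 8, 7, 4, 6, 6, 6]
j stops at 8 (6), i stops at 2 (7); swap ⇒ [6, 3, 6, 4, 3, 8, 7, 4, 7, 6, 6]
j stops at 7 (4), i stops at 5 (8); swap ⇒ [6, 3, 6, 4, 3, 4, 7, 8, 7, 6, 6]
j stops at 5, i stops at 6; i≥j ⇒ return 5. a=[6, 3, 6, 4, 3, 4, 7, 8, 7, 6, 6]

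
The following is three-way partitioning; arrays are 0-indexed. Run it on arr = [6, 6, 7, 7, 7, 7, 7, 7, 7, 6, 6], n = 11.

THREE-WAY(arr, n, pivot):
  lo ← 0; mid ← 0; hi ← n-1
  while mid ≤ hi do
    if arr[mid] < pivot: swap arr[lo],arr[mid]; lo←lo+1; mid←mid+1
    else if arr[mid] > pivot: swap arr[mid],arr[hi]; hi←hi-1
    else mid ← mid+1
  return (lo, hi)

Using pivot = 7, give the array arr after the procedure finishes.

pivot = 7; lo=0, mid=0, hi=10
arr[mid]=6<7: swap arr[0],arr[0]; lo=1,mid=1 → [6, 6, 7, 7, 7, 7, 7, 7, 7, 6, 6]
arr[mid]=6<7: swap arr[1],arr[1]; lo=2,mid=2 → [6, 6, 7, 7, 7, 7, 7, 7, 7, 6, 6]
arr[mid]=7=7: mid=3
arr[mid]=7=7: mid=4
arr[mid]=7=7: mid=5
arr[mid]=7=7: mid=6
arr[mid]=7=7: mid=7
arr[mid]=7=7: mid=8
arr[mid]=7=7: mid=9
arr[mid]=6<7: swap arr[2],arr[9]; lo=3,mid=10 → [6, 6, 6, 7, 7, 7, 7, 7, 7, 7, 6]
arr[mid]=6<7: swap arr[3],arr[10]; lo=4,mid=11 → [6, 6, 6, 6, 7, 7, 7, 7, 7, 7, 7]
end: lo=4, hi=10; arr = [6, 6, 6, 6, 7, 7, 7, 7, 7, 7, 7]

[6, 6, 6, 6, 7, 7, 7, 7, 7, 7, 7]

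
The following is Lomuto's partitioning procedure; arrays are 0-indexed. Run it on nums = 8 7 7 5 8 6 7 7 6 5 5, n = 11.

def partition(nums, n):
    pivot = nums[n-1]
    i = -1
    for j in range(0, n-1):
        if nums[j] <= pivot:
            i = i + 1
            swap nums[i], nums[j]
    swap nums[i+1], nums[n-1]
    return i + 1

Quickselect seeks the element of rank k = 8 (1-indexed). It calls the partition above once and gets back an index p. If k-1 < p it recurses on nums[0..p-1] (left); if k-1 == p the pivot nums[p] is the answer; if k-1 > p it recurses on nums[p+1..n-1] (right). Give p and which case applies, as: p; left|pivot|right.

pivot = nums[10] = 5; i = -1
j=0: nums[0]=8 > 5 → no swap
j=1: nums[1]=7 > 5 → no swap
j=2: nums[2]=7 > 5 → no swap
j=3: nums[3]=5 ≤ 5 → i=0, swap nums[0],nums[3] → 5 7 7 8 8 6 7 7 6 5 5
j=4: nums[4]=8 > 5 → no swap
j=5: nums[5]=6 > 5 → no swap
j=6: nums[6]=7 > 5 → no swap
j=7: nums[7]=7 > 5 → no swap
j=8: nums[8]=6 > 5 → no swap
j=9: nums[9]=5 ≤ 5 → i=1, swap nums[1],nums[9] → 5 5 7 8 8 6 7 7 6 7 5
final swap nums[2],nums[10] → 5 5 5 8 8 6 7 7 6 7 7; return 2
p = 2; k-1 = 7 > 2 ⇒ right

2; right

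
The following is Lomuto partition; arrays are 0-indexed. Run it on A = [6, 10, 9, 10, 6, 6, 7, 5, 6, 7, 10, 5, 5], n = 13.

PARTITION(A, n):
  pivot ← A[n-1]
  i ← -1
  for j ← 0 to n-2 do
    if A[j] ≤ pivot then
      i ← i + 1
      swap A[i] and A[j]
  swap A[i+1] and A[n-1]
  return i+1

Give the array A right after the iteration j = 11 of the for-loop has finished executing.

[5, 5, 9, 10, 6, 6, 7, 6, 6, 7, 10, 10, 5]

pivot = A[12] = 5; i = -1
j=0: A[0]=6 > 5 → no swap
j=1: A[1]=10 > 5 → no swap
j=2: A[2]=9 > 5 → no swap
j=3: A[3]=10 > 5 → no swap
j=4: A[4]=6 > 5 → no swap
j=5: A[5]=6 > 5 → no swap
j=6: A[6]=7 > 5 → no swap
j=7: A[7]=5 ≤ 5 → i=0, swap A[0],A[7] → [5, 10, 9, 10, 6, 6, 7, 6, 6, 7, 10, 5, 5]
j=8: A[8]=6 > 5 → no swap
j=9: A[9]=7 > 5 → no swap
j=10: A[10]=10 > 5 → no swap
j=11: A[11]=5 ≤ 5 → i=1, swap A[1],A[11] → [5, 5, 9, 10, 6, 6, 7, 6, 6, 7, 10, 10, 5]
(after j=11) A = [5, 5, 9, 10, 6, 6, 7, 6, 6, 7, 10, 10, 5]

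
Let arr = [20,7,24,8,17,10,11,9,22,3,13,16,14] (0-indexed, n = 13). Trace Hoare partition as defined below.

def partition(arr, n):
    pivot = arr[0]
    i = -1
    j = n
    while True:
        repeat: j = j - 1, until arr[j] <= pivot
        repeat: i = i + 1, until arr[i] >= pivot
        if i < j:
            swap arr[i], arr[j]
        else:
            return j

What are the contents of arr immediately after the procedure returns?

[14,7,16,8,17,10,11,9,13,3,22,24,20]

pivot = arr[0] = 20; i = -1, j = 13
j→12 (arr[12]=14≤20), i→0 (arr[0]=20≥20); i<j, swap → [14,7,24,8,17,10,11,9,22,3,13,16,20]
j→11 (arr[11]=16≤20), i→2 (arr[2]=24≥20); i<j, swap → [14,7,16,8,17,10,11,9,22,3,13,24,20]
j→10 (arr[10]=13≤20), i→8 (arr[8]=22≥20); i<j, swap → [14,7,16,8,17,10,11,9,13,3,22,24,20]
j→9, i→10; i≥j, return j=9. arr = [14,7,16,8,17,10,11,9,13,3,22,24,20]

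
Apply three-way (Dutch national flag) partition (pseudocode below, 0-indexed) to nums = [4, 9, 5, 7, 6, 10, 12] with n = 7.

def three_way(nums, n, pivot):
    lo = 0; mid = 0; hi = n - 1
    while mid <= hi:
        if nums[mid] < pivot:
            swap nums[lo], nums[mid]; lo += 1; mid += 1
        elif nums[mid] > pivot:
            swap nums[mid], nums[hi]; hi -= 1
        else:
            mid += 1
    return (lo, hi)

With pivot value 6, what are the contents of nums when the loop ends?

lo=0 mid=0 hi=6
4<6: swap(0,0), lo=1 mid=1 ⇒ [4, 9, 5, 7, 6, 10, 12]
9>6: swap(1,6), hi=5 ⇒ [4, 12, 5, 7, 6, 10, 9]
12>6: swap(1,5), hi=4 ⇒ [4, 10, 5, 7, 6, 12, 9]
10>6: swap(1,4), hi=3 ⇒ [4, 6, 5, 7, 10, 12, 9]
6=6: mid=2
5<6: swap(1,2), lo=2 mid=3 ⇒ [4, 5, 6, 7, 10, 12, 9]
7>6: swap(3,3), hi=2 ⇒ [4, 5, 6, 7, 10, 12, 9]
done. lo=2 hi=2; nums=[4, 5, 6, 7, 10, 12, 9]

[4, 5, 6, 7, 10, 12, 9]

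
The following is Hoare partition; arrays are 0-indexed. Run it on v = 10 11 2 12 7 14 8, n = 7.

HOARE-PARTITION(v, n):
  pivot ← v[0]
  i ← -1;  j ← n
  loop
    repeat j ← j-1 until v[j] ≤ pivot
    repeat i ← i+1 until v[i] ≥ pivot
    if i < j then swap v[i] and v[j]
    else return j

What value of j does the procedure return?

2

pivot = v[0] = 10; i = -1, j = 7
j→6 (v[6]=8≤10), i→0 (v[0]=10≥10); i<j, swap → 8 11 2 12 7 14 10
j→4 (v[4]=7≤10), i→1 (v[1]=11≥10); i<j, swap → 8 7 2 12 11 14 10
j→2, i→3; i≥j, return j=2. v = 8 7 2 12 11 14 10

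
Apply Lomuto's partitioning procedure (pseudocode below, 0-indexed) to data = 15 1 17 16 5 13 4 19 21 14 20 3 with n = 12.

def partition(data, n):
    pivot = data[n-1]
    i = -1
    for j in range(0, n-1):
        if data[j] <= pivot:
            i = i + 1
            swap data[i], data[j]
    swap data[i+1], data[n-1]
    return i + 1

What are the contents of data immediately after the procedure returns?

1 3 17 16 5 13 4 19 21 14 20 15

pivot = data[11] = 3; i = -1
j=0: data[0]=15 > 3 → no swap
j=1: data[1]=1 ≤ 3 → i=0, swap data[0],data[1] → 1 15 17 16 5 13 4 19 21 14 20 3
j=2: data[2]=17 > 3 → no swap
j=3: data[3]=16 > 3 → no swap
j=4: data[4]=5 > 3 → no swap
j=5: data[5]=13 > 3 → no swap
j=6: data[6]=4 > 3 → no swap
j=7: data[7]=19 > 3 → no swap
j=8: data[8]=21 > 3 → no swap
j=9: data[9]=14 > 3 → no swap
j=10: data[10]=20 > 3 → no swap
final swap data[1],data[11] → 1 3 17 16 5 13 4 19 21 14 20 15; return 1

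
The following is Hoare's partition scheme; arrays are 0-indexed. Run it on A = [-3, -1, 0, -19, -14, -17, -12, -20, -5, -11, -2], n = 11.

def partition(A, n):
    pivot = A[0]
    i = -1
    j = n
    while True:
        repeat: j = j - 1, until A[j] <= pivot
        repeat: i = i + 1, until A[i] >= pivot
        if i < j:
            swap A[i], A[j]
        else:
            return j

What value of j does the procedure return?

6

pivot=-3
j stops at 9 (-11), i stops at 0 (-3); swap ⇒ [-11, -1, 0, -19, -14, -17, -12, -20, -5, -3, -2]
j stops at 8 (-5), i stops at 1 (-1); swap ⇒ [-11, -5, 0, -19, -14, -17, -12, -20, -1, -3, -2]
j stops at 7 (-20), i stops at 2 (0); swap ⇒ [-11, -5, -20, -19, -14, -17, -12, 0, -1, -3, -2]
j stops at 6, i stops at 7; i≥j ⇒ return 6. A=[-11, -5, -20, -19, -14, -17, -12, 0, -1, -3, -2]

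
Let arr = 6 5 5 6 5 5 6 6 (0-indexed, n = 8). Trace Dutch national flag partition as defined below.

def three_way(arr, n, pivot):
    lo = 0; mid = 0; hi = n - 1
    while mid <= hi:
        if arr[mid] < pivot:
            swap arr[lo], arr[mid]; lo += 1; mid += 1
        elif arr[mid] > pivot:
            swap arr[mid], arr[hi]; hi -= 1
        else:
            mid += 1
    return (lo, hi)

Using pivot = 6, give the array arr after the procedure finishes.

5 5 5 5 6 6 6 6

pivot = 6; lo=0, mid=0, hi=7
arr[mid]=6=6: mid=1
arr[mid]=5<6: swap arr[0],arr[1]; lo=1,mid=2 → 5 6 5 6 5 5 6 6
arr[mid]=5<6: swap arr[1],arr[2]; lo=2,mid=3 → 5 5 6 6 5 5 6 6
arr[mid]=6=6: mid=4
arr[mid]=5<6: swap arr[2],arr[4]; lo=3,mid=5 → 5 5 5 6 6 5 6 6
arr[mid]=5<6: swap arr[3],arr[5]; lo=4,mid=6 → 5 5 5 5 6 6 6 6
arr[mid]=6=6: mid=7
arr[mid]=6=6: mid=8
end: lo=4, hi=7; arr = 5 5 5 5 6 6 6 6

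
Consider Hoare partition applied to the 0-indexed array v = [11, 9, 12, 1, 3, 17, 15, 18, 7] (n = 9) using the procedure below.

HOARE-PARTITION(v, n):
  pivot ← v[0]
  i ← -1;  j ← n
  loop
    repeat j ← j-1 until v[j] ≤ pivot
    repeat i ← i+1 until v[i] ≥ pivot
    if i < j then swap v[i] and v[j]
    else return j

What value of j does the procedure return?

pivot = v[0] = 11; i = -1, j = 9
j→8 (v[8]=7≤11), i→0 (v[0]=11≥11); i<j, swap → [7, 9, 12, 1, 3, 17, 15, 18, 11]
j→4 (v[4]=3≤11), i→2 (v[2]=12≥11); i<j, swap → [7, 9, 3, 1, 12, 17, 15, 18, 11]
j→3, i→4; i≥j, return j=3. v = [7, 9, 3, 1, 12, 17, 15, 18, 11]

3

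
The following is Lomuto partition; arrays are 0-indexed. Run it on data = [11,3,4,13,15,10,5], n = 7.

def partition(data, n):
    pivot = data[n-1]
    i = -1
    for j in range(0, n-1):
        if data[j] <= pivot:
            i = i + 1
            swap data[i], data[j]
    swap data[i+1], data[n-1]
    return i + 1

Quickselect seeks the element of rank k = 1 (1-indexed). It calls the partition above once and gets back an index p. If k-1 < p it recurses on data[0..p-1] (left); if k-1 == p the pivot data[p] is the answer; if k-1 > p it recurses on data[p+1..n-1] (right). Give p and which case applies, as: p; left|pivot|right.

pivot = data[6] = 5; i = -1
j=0: data[0]=11 > 5 → no swap
j=1: data[1]=3 ≤ 5 → i=0, swap data[0],data[1] → [3,11,4,13,15,10,5]
j=2: data[2]=4 ≤ 5 → i=1, swap data[1],data[2] → [3,4,11,13,15,10,5]
j=3: data[3]=13 > 5 → no swap
j=4: data[4]=15 > 5 → no swap
j=5: data[5]=10 > 5 → no swap
final swap data[2],data[6] → [3,4,5,13,15,10,11]; return 2
p = 2; k-1 = 0 < 2 ⇒ left

2; left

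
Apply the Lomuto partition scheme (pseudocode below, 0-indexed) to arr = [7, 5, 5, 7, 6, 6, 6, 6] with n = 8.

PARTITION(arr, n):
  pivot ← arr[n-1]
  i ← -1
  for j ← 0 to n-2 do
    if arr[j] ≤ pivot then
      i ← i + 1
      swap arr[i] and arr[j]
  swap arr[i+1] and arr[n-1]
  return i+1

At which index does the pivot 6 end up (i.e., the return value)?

pivot=6, i=-1
j=0: 7>6, skip
j=1: 5≤6, i=0, swap(0,1) ⇒ [5, 7, 5, 7, 6, 6, 6, 6]
j=2: 5≤6, i=1, swap(1,2) ⇒ [5, 5, 7, 7, 6, 6, 6, 6]
j=3: 7>6, skip
j=4: 6≤6, i=2, swap(2,4) ⇒ [5, 5, 6, 7, 7, 6, 6, 6]
j=5: 6≤6, i=3, swap(3,5) ⇒ [5, 5, 6, 6, 7, 7, 6, 6]
j=6: 6≤6, i=4, swap(4,6) ⇒ [5, 5, 6, 6, 6, 7, 7, 6]
swap(5,7) ⇒ [5, 5, 6, 6, 6, 6, 7, 7]; return 5

5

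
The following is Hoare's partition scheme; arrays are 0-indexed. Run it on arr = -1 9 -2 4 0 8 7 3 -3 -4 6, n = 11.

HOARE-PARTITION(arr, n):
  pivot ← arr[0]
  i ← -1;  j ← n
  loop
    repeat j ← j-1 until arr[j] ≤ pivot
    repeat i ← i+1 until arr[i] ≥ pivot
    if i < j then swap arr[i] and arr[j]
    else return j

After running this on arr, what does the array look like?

pivot = arr[0] = -1; i = -1, j = 11
j→9 (arr[9]=-4≤-1), i→0 (arr[0]=-1≥-1); i<j, swap → -4 9 -2 4 0 8 7 3 -3 -1 6
j→8 (arr[8]=-3≤-1), i→1 (arr[1]=9≥-1); i<j, swap → -4 -3 -2 4 0 8 7 3 9 -1 6
j→2, i→3; i≥j, return j=2. arr = -4 -3 -2 4 0 8 7 3 9 -1 6

-4 -3 -2 4 0 8 7 3 9 -1 6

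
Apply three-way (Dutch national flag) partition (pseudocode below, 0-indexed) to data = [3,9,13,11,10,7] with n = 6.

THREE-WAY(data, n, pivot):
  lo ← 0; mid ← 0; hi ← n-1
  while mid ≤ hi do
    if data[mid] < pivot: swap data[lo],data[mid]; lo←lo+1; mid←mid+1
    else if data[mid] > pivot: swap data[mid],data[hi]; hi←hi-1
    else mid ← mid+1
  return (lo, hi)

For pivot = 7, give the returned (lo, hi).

(1, 1)

lo=0 mid=0 hi=5
3<7: swap(0,0), lo=1 mid=1 ⇒ [3,9,13,11,10,7]
9>7: swap(1,5), hi=4 ⇒ [3,7,13,11,10,9]
7=7: mid=2
13>7: swap(2,4), hi=3 ⇒ [3,7,10,11,13,9]
10>7: swap(2,3), hi=2 ⇒ [3,7,11,10,13,9]
11>7: swap(2,2), hi=1 ⇒ [3,7,11,10,13,9]
done. lo=1 hi=1; data=[3,7,11,10,13,9]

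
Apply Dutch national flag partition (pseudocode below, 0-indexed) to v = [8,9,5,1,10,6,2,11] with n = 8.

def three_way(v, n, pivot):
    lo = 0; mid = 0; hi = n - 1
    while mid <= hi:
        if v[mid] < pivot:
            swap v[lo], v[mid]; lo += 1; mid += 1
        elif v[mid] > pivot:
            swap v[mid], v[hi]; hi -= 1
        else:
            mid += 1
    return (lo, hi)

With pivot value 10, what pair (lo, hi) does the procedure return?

lo=0 mid=0 hi=7
8<10: swap(0,0), lo=1 mid=1 ⇒ [8,9,5,1,10,6,2,11]
9<10: swap(1,1), lo=2 mid=2 ⇒ [8,9,5,1,10,6,2,11]
5<10: swap(2,2), lo=3 mid=3 ⇒ [8,9,5,1,10,6,2,11]
1<10: swap(3,3), lo=4 mid=4 ⇒ [8,9,5,1,10,6,2,11]
10=10: mid=5
6<10: swap(4,5), lo=5 mid=6 ⇒ [8,9,5,1,6,10,2,11]
2<10: swap(5,6), lo=6 mid=7 ⇒ [8,9,5,1,6,2,10,11]
11>10: swap(7,7), hi=6 ⇒ [8,9,5,1,6,2,10,11]
done. lo=6 hi=6; v=[8,9,5,1,6,2,10,11]

(6, 6)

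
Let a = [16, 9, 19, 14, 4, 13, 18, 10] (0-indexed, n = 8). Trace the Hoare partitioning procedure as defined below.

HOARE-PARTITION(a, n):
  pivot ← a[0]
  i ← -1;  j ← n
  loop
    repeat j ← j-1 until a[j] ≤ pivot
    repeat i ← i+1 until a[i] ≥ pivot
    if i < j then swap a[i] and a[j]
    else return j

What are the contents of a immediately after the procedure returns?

[10, 9, 13, 14, 4, 19, 18, 16]

pivot = a[0] = 16; i = -1, j = 8
j→7 (a[7]=10≤16), i→0 (a[0]=16≥16); i<j, swap → [10, 9, 19, 14, 4, 13, 18, 16]
j→5 (a[5]=13≤16), i→2 (a[2]=19≥16); i<j, swap → [10, 9, 13, 14, 4, 19, 18, 16]
j→4, i→5; i≥j, return j=4. a = [10, 9, 13, 14, 4, 19, 18, 16]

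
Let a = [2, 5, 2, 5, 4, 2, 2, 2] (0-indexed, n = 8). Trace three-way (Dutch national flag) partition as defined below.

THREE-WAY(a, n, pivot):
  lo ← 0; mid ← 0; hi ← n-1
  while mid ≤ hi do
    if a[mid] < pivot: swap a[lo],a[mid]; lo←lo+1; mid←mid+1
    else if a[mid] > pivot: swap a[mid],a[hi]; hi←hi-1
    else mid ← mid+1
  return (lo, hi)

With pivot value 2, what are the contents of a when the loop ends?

pivot = 2; lo=0, mid=0, hi=7
a[mid]=2=2: mid=1
a[mid]=5>2: swap a[1],a[7]; hi=6 → [2, 2, 2, 5, 4, 2, 2, 5]
a[mid]=2=2: mid=2
a[mid]=2=2: mid=3
a[mid]=5>2: swap a[3],a[6]; hi=5 → [2, 2, 2, 2, 4, 2, 5, 5]
a[mid]=2=2: mid=4
a[mid]=4>2: swap a[4],a[5]; hi=4 → [2, 2, 2, 2, 2, 4, 5, 5]
a[mid]=2=2: mid=5
end: lo=0, hi=4; a = [2, 2, 2, 2, 2, 4, 5, 5]

[2, 2, 2, 2, 2, 4, 5, 5]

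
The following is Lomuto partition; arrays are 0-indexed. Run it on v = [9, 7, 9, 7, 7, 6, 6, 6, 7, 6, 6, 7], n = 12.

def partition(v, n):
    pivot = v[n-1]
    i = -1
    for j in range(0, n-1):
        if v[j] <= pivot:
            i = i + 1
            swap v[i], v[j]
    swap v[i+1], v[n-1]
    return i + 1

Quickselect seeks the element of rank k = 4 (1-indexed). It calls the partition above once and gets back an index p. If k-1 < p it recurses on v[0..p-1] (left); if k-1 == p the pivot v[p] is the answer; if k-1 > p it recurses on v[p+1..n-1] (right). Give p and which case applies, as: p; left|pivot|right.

pivot=7, i=-1
j=0: 9>7, skip
j=1: 7≤7, i=0, swap(0,1) ⇒ [7, 9, 9, 7, 7, 6, 6, 6, 7, 6, 6, 7]
j=2: 9>7, skip
j=3: 7≤7, i=1, swap(1,3) ⇒ [7, 7, 9, 9, 7, 6, 6, 6, 7, 6, 6, 7]
j=4: 7≤7, i=2, swap(2,4) ⇒ [7, 7, 7, 9, 9, 6, 6, 6, 7, 6, 6, 7]
j=5: 6≤7, i=3, swap(3,5) ⇒ [7, 7, 7, 6, 9, 9, 6, 6, 7, 6, 6, 7]
j=6: 6≤7, i=4, swap(4,6) ⇒ [7, 7, 7, 6, 6, 9, 9, 6, 7, 6, 6, 7]
j=7: 6≤7, i=5, swap(5,7) ⇒ [7, 7, 7, 6, 6, 6, 9, 9, 7, 6, 6, 7]
j=8: 7≤7, i=6, swap(6,8) ⇒ [7, 7, 7, 6, 6, 6, 7, 9, 9, 6, 6, 7]
j=9: 6≤7, i=7, swap(7,9) ⇒ [7, 7, 7, 6, 6, 6, 7, 6, 9, 9, 6, 7]
j=10: 6≤7, i=8, swap(8,10) ⇒ [7, 7, 7, 6, 6, 6, 7, 6, 6, 9, 9, 7]
swap(9,11) ⇒ [7, 7, 7, 6, 6, 6, 7, 6, 6, 7, 9, 9]; return 9
p = 9; k-1 = 3 < 9 ⇒ left

9; left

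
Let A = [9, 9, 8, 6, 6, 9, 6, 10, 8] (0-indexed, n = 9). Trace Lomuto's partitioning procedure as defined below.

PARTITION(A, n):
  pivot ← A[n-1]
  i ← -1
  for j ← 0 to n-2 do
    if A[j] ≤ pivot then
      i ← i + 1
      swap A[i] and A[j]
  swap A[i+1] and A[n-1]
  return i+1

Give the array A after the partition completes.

pivot = A[8] = 8; i = -1
j=0: A[0]=9 > 8 → no swap
j=1: A[1]=9 > 8 → no swap
j=2: A[2]=8 ≤ 8 → i=0, swap A[0],A[2] → [8, 9, 9, 6, 6, 9, 6, 10, 8]
j=3: A[3]=6 ≤ 8 → i=1, swap A[1],A[3] → [8, 6, 9, 9, 6, 9, 6, 10, 8]
j=4: A[4]=6 ≤ 8 → i=2, swap A[2],A[4] → [8, 6, 6, 9, 9, 9, 6, 10, 8]
j=5: A[5]=9 > 8 → no swap
j=6: A[6]=6 ≤ 8 → i=3, swap A[3],A[6] → [8, 6, 6, 6, 9, 9, 9, 10, 8]
j=7: A[7]=10 > 8 → no swap
final swap A[4],A[8] → [8, 6, 6, 6, 8, 9, 9, 10, 9]; return 4

[8, 6, 6, 6, 8, 9, 9, 10, 9]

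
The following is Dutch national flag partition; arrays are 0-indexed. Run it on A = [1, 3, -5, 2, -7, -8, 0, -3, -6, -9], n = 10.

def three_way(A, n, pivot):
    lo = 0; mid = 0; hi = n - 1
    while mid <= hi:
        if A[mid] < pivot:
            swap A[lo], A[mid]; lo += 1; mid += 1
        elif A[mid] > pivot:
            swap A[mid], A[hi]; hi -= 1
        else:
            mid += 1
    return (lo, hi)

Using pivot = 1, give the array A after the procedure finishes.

[-9, -5, -6, -7, -8, 0, -3, 1, 2, 3]

pivot = 1; lo=0, mid=0, hi=9
A[mid]=1=1: mid=1
A[mid]=3>1: swap A[1],A[9]; hi=8 → [1, -9, -5, 2, -7, -8, 0, -3, -6, 3]
A[mid]=-9<1: swap A[0],A[1]; lo=1,mid=2 → [-9, 1, -5, 2, -7, -8, 0, -3, -6, 3]
A[mid]=-5<1: swap A[1],A[2]; lo=2,mid=3 → [-9, -5, 1, 2, -7, -8, 0, -3, -6, 3]
A[mid]=2>1: swap A[3],A[8]; hi=7 → [-9, -5, 1, -6, -7, -8, 0, -3, 2, 3]
A[mid]=-6<1: swap A[2],A[3]; lo=3,mid=4 → [-9, -5, -6, 1, -7, -8, 0, -3, 2, 3]
A[mid]=-7<1: swap A[3],A[4]; lo=4,mid=5 → [-9, -5, -6, -7, 1, -8, 0, -3, 2, 3]
A[mid]=-8<1: swap A[4],A[5]; lo=5,mid=6 → [-9, -5, -6, -7, -8, 1, 0, -3, 2, 3]
A[mid]=0<1: swap A[5],A[6]; lo=6,mid=7 → [-9, -5, -6, -7, -8, 0, 1, -3, 2, 3]
A[mid]=-3<1: swap A[6],A[7]; lo=7,mid=8 → [-9, -5, -6, -7, -8, 0, -3, 1, 2, 3]
end: lo=7, hi=7; A = [-9, -5, -6, -7, -8, 0, -3, 1, 2, 3]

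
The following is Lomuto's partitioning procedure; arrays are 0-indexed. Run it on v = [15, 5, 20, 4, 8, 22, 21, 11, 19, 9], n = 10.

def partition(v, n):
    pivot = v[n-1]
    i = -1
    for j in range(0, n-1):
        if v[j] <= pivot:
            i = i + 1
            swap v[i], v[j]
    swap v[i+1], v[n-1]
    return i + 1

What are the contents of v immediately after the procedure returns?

pivot=9, i=-1
j=0: 15>9, skip
j=1: 5≤9, i=0, swap(0,1) ⇒ [5, 15, 20, 4, 8, 22, 21, 11, 19, 9]
j=2: 20>9, skip
j=3: 4≤9, i=1, swap(1,3) ⇒ [5, 4, 20, 15, 8, 22, 21, 11, 19, 9]
j=4: 8≤9, i=2, swap(2,4) ⇒ [5, 4, 8, 15, 20, 22, 21, 11, 19, 9]
j=5: 22>9, skip
j=6: 21>9, skip
j=7: 11>9, skip
j=8: 19>9, skip
swap(3,9) ⇒ [5, 4, 8, 9, 20, 22, 21, 11, 19, 15]; return 3

[5, 4, 8, 9, 20, 22, 21, 11, 19, 15]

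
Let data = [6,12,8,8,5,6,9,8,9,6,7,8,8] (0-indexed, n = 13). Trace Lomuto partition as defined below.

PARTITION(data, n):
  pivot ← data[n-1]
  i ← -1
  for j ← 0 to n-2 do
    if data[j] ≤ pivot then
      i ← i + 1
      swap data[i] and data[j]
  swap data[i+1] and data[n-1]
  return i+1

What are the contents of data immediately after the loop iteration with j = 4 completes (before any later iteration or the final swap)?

pivot = data[12] = 8; i = -1
j=0: data[0]=6 ≤ 8 → i=0, swap data[0],data[0] (no change) → [6,12,8,8,5,6,9,8,9,6,7,8,8]
j=1: data[1]=12 > 8 → no swap
j=2: data[2]=8 ≤ 8 → i=1, swap data[1],data[2] → [6,8,12,8,5,6,9,8,9,6,7,8,8]
j=3: data[3]=8 ≤ 8 → i=2, swap data[2],data[3] → [6,8,8,12,5,6,9,8,9,6,7,8,8]
j=4: data[4]=5 ≤ 8 → i=3, swap data[3],data[4] → [6,8,8,5,12,6,9,8,9,6,7,8,8]
(after j=4) data = [6,8,8,5,12,6,9,8,9,6,7,8,8]

[6,8,8,5,12,6,9,8,9,6,7,8,8]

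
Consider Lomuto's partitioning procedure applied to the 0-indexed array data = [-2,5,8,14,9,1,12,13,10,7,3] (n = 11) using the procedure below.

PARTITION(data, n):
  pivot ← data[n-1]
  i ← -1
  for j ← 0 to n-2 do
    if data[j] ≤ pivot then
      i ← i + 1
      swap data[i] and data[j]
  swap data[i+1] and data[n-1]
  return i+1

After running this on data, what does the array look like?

[-2,1,3,14,9,5,12,13,10,7,8]

pivot=3, i=-1
j=0: -2≤3, i=0, swap(0,0) ⇒ [-2,5,8,14,9,1,12,13,10,7,3]
j=1: 5>3, skip
j=2: 8>3, skip
j=3: 14>3, skip
j=4: 9>3, skip
j=5: 1≤3, i=1, swap(1,5) ⇒ [-2,1,8,14,9,5,12,13,10,7,3]
j=6: 12>3, skip
j=7: 13>3, skip
j=8: 10>3, skip
j=9: 7>3, skip
swap(2,10) ⇒ [-2,1,3,14,9,5,12,13,10,7,8]; return 2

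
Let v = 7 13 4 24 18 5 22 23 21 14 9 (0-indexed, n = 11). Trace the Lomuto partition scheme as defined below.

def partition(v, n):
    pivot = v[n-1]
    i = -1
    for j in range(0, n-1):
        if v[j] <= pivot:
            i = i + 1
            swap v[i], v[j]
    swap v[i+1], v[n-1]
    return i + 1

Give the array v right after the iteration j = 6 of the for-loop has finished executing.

pivot = v[10] = 9; i = -1
j=0: v[0]=7 ≤ 9 → i=0, swap v[0],v[0] (no change) → 7 13 4 24 18 5 22 23 21 14 9
j=1: v[1]=13 > 9 → no swap
j=2: v[2]=4 ≤ 9 → i=1, swap v[1],v[2] → 7 4 13 24 18 5 22 23 21 14 9
j=3: v[3]=24 > 9 → no swap
j=4: v[4]=18 > 9 → no swap
j=5: v[5]=5 ≤ 9 → i=2, swap v[2],v[5] → 7 4 5 24 18 13 22 23 21 14 9
j=6: v[6]=22 > 9 → no swap
(after j=6) v = 7 4 5 24 18 13 22 23 21 14 9

7 4 5 24 18 13 22 23 21 14 9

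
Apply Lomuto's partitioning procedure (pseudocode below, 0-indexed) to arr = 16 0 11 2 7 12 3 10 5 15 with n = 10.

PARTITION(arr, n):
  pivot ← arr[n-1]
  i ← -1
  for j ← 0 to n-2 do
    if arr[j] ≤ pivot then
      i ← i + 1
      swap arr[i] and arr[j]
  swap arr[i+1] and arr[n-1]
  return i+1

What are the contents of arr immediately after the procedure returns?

pivot = arr[9] = 15; i = -1
j=0: arr[0]=16 > 15 → no swap
j=1: arr[1]=0 ≤ 15 → i=0, swap arr[0],arr[1] → 0 16 11 2 7 12 3 10 5 15
j=2: arr[2]=11 ≤ 15 → i=1, swap arr[1],arr[2] → 0 11 16 2 7 12 3 10 5 15
j=3: arr[3]=2 ≤ 15 → i=2, swap arr[2],arr[3] → 0 11 2 16 7 12 3 10 5 15
j=4: arr[4]=7 ≤ 15 → i=3, swap arr[3],arr[4] → 0 11 2 7 16 12 3 10 5 15
j=5: arr[5]=12 ≤ 15 → i=4, swap arr[4],arr[5] → 0 11 2 7 12 16 3 10 5 15
j=6: arr[6]=3 ≤ 15 → i=5, swap arr[5],arr[6] → 0 11 2 7 12 3 16 10 5 15
j=7: arr[7]=10 ≤ 15 → i=6, swap arr[6],arr[7] → 0 11 2 7 12 3 10 16 5 15
j=8: arr[8]=5 ≤ 15 → i=7, swap arr[7],arr[8] → 0 11 2 7 12 3 10 5 16 15
final swap arr[8],arr[9] → 0 11 2 7 12 3 10 5 15 16; return 8

0 11 2 7 12 3 10 5 15 16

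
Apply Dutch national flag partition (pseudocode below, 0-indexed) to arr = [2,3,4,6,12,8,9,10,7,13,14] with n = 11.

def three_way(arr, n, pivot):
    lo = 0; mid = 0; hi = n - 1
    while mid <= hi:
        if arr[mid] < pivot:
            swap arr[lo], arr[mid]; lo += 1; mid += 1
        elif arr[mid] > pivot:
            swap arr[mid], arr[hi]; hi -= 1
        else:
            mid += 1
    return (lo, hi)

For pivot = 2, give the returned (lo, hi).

pivot = 2; lo=0, mid=0, hi=10
arr[mid]=2=2: mid=1
arr[mid]=3>2: swap arr[1],arr[10]; hi=9 → [2,14,4,6,12,8,9,10,7,13,3]
arr[mid]=14>2: swap arr[1],arr[9]; hi=8 → [2,13,4,6,12,8,9,10,7,14,3]
arr[mid]=13>2: swap arr[1],arr[8]; hi=7 → [2,7,4,6,12,8,9,10,13,14,3]
arr[mid]=7>2: swap arr[1],arr[7]; hi=6 → [2,10,4,6,12,8,9,7,13,14,3]
arr[mid]=10>2: swap arr[1],arr[6]; hi=5 → [2,9,4,6,12,8,10,7,13,14,3]
arr[mid]=9>2: swap arr[1],arr[5]; hi=4 → [2,8,4,6,12,9,10,7,13,14,3]
arr[mid]=8>2: swap arr[1],arr[4]; hi=3 → [2,12,4,6,8,9,10,7,13,14,3]
arr[mid]=12>2: swap arr[1],arr[3]; hi=2 → [2,6,4,12,8,9,10,7,13,14,3]
arr[mid]=6>2: swap arr[1],arr[2]; hi=1 → [2,4,6,12,8,9,10,7,13,14,3]
arr[mid]=4>2: swap arr[1],arr[1]; hi=0 → [2,4,6,12,8,9,10,7,13,14,3]
end: lo=0, hi=0; arr = [2,4,6,12,8,9,10,7,13,14,3]

(0, 0)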